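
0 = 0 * 28718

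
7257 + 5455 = 12712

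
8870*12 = 106440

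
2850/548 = 1425/274= 5.20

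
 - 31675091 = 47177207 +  -78852298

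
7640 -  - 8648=16288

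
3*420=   1260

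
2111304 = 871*2424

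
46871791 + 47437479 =94309270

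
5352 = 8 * 669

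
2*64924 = 129848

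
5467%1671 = 454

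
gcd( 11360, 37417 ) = 71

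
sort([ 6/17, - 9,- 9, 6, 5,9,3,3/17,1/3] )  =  [ - 9,- 9,  3/17,1/3, 6/17,3, 5,6,9] 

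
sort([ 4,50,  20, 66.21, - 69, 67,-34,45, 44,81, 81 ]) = [ - 69, - 34,4, 20,44, 45, 50,66.21, 67,81,81 ]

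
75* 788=59100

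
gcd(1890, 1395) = 45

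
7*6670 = 46690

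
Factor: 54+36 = 90  =  2^1* 3^2*5^1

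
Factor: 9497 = 9497^1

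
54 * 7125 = 384750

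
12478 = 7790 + 4688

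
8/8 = 1  =  1.00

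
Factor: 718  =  2^1*359^1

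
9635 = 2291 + 7344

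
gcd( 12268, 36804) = 12268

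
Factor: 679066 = 2^1*263^1*1291^1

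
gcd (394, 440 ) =2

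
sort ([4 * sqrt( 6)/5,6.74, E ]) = [4 * sqrt ( 6)/5, E, 6.74 ]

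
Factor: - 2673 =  - 3^5*11^1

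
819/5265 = 7/45 = 0.16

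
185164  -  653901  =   - 468737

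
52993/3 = 52993/3 = 17664.33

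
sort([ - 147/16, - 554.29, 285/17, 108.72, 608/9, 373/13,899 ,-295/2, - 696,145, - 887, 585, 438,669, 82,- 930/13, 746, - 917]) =[ - 917,  -  887, - 696, - 554.29, - 295/2,-930/13, - 147/16, 285/17,373/13 , 608/9,82, 108.72,145, 438, 585, 669,746 , 899]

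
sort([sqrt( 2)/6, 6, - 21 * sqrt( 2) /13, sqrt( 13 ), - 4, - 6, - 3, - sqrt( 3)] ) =[ - 6,-4, - 3, - 21*sqrt(2)/13, - sqrt( 3),  sqrt( 2)/6,sqrt(13),6]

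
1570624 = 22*71392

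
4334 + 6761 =11095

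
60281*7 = 421967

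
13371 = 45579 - 32208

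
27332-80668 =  - 53336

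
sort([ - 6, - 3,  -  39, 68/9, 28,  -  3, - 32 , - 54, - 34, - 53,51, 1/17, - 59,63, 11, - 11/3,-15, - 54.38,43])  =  [ - 59, - 54.38, - 54 , - 53 , - 39,-34, - 32,  -  15 , - 6, - 11/3, -3, - 3, 1/17 , 68/9, 11 , 28,43, 51, 63 ] 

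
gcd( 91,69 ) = 1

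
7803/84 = 2601/28=92.89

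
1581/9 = 175+2/3 = 175.67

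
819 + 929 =1748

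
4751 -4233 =518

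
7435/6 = 7435/6 = 1239.17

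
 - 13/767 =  - 1 + 58/59 = - 0.02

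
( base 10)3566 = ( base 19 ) 9GD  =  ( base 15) 10CB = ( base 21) 81h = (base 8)6756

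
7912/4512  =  989/564 =1.75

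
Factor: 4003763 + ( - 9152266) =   -  5148503 = - 5148503^1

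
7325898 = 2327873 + 4998025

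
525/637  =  75/91 = 0.82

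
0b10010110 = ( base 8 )226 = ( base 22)6I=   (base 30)50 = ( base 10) 150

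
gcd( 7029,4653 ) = 99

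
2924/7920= 731/1980 = 0.37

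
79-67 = 12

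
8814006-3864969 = 4949037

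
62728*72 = 4516416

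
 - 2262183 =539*(-4197 )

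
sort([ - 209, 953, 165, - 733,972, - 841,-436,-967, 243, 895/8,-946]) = [ - 967,- 946, - 841, - 733, - 436,-209,895/8, 165,243, 953,972]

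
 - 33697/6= -33697/6 = -5616.17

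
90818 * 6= 544908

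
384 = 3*128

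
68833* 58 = 3992314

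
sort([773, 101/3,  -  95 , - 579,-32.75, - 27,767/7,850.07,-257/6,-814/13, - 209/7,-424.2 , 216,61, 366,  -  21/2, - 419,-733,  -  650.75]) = [-733,-650.75 ,  -  579,- 424.2, - 419 ,-95, - 814/13,-257/6, - 32.75, - 209/7, - 27, - 21/2, 101/3, 61, 767/7,216, 366,773,850.07]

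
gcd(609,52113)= 87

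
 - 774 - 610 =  - 1384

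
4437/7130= 4437/7130 = 0.62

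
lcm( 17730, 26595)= 53190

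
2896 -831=2065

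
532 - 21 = 511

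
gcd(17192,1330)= 14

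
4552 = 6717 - 2165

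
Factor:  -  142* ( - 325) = 2^1*5^2 * 13^1 * 71^1 =46150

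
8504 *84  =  714336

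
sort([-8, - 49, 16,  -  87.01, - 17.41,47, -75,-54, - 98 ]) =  [  -  98,-87.01, -75,-54, - 49, -17.41,-8,16,47] 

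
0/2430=0 = 0.00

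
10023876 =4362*2298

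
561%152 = 105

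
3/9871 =3/9871 = 0.00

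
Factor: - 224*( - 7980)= 1787520= 2^7*3^1*5^1 * 7^2*19^1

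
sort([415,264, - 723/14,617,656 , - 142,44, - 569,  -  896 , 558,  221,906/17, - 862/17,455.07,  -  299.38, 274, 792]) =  [ - 896 , - 569, - 299.38, - 142, - 723/14, - 862/17, 44 , 906/17,221,264,274,415 , 455.07,558,617,656,792]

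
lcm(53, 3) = 159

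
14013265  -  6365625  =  7647640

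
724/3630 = 362/1815 = 0.20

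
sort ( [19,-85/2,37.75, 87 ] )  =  [ - 85/2,  19,37.75,87 ]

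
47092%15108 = 1768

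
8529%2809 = 102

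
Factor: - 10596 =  - 2^2 * 3^1 * 883^1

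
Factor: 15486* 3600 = 2^5 * 3^3 * 5^2*29^1*89^1 = 55749600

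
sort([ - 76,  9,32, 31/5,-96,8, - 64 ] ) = [  -  96, - 76, - 64, 31/5,8,9,  32]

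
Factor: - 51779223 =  - 3^3*1917749^1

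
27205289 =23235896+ 3969393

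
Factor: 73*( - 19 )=-1387 = - 19^1 *73^1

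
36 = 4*9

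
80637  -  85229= -4592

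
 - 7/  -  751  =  7/751  =  0.01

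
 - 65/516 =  - 65/516=-0.13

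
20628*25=515700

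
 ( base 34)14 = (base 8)46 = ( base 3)1102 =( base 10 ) 38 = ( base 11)35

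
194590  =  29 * 6710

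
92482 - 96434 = - 3952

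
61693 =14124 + 47569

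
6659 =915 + 5744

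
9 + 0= 9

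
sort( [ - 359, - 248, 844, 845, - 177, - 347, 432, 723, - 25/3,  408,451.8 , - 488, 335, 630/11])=[- 488,  -  359, -347, - 248, - 177, - 25/3, 630/11,335, 408, 432, 451.8,  723,844, 845 ]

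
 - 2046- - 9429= 7383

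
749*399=298851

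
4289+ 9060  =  13349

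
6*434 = 2604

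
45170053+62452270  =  107622323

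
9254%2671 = 1241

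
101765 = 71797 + 29968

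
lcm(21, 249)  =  1743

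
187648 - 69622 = 118026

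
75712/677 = 111+565/677 = 111.83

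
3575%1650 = 275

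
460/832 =115/208 =0.55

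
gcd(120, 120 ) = 120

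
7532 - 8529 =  -997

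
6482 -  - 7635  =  14117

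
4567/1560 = 4567/1560 = 2.93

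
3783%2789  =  994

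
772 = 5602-4830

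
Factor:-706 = -2^1*353^1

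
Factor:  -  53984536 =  - 2^3*41^1*164587^1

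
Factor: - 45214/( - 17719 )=74/29= 2^1*29^(-1 )*37^1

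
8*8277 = 66216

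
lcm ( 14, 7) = 14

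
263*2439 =641457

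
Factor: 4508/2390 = 2^1*5^(-1)*7^2*23^1*239^(  -  1 )  =  2254/1195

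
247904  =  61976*4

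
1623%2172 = 1623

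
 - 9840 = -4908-4932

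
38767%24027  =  14740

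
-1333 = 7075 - 8408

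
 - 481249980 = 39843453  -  521093433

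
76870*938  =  72104060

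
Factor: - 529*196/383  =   - 2^2 * 7^2 * 23^2*383^(-1) = - 103684/383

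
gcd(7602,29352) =6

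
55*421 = 23155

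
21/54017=21/54017 = 0.00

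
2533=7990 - 5457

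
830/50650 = 83/5065 = 0.02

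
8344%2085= 4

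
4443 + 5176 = 9619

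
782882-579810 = 203072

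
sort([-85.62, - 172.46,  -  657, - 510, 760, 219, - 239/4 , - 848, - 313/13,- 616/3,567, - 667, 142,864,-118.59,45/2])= [ - 848,-667,  -  657, - 510,  -  616/3, - 172.46,  -  118.59,-85.62, - 239/4,  -  313/13,45/2, 142, 219, 567, 760, 864]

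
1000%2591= 1000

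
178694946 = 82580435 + 96114511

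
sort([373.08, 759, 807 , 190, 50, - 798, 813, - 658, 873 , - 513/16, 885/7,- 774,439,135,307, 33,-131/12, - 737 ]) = [ - 798, - 774, - 737, - 658, - 513/16, - 131/12, 33, 50, 885/7, 135,190, 307,373.08, 439, 759, 807, 813, 873]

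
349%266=83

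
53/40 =53/40 = 1.32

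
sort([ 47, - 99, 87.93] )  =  [ - 99,47, 87.93 ]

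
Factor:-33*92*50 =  - 2^3*3^1*5^2 * 11^1*23^1 = -151800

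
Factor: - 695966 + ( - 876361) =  - 3^2* 174703^1 = - 1572327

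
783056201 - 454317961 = 328738240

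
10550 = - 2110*( - 5)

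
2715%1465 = 1250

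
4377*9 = 39393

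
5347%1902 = 1543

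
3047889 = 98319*31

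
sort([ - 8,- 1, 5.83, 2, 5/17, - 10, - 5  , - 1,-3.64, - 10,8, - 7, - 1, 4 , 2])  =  [ - 10, - 10, - 8 ,-7 , - 5,-3.64, - 1,-1, - 1,5/17 , 2, 2, 4,5.83, 8 ] 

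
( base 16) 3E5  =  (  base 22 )217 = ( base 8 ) 1745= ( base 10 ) 997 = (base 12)6b1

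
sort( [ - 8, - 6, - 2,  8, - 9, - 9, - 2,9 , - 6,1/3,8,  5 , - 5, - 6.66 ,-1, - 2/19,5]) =[ - 9,-9, - 8, - 6.66 ,-6,-6, - 5, - 2, - 2,- 1, - 2/19,1/3, 5,5,8,8,9] 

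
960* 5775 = 5544000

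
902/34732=451/17366= 0.03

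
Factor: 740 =2^2*5^1 *37^1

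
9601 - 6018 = 3583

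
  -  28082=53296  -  81378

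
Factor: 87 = 3^1*29^1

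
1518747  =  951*1597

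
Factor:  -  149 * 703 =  - 19^1*37^1*149^1 = - 104747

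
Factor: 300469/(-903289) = -13^1*29^1*83^( - 1)*797^1*10883^(-1) 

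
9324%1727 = 689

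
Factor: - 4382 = -2^1  *  7^1*313^1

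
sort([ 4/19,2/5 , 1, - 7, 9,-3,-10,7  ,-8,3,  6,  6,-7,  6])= [-10,-8,-7, - 7, - 3,4/19,2/5,1 , 3,6,  6, 6, 7, 9]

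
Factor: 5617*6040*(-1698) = -57607502640  =  - 2^4 * 3^1*5^1 * 41^1*137^1 * 151^1*283^1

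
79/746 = 79/746 = 0.11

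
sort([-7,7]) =[ - 7, 7]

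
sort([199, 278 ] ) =[199, 278]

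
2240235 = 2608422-368187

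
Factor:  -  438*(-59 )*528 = 2^5*3^2*11^1*59^1* 73^1 = 13644576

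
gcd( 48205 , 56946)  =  1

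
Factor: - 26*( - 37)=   962  =  2^1*13^1 *37^1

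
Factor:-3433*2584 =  - 8870872 = - 2^3*17^1*19^1*3433^1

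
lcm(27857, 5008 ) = 445712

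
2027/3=2027/3 = 675.67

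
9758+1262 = 11020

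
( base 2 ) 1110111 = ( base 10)119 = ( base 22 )59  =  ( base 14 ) 87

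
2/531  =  2/531 = 0.00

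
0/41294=0 = 0.00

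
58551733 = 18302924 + 40248809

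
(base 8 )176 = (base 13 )99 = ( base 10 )126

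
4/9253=4/9253 = 0.00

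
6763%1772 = 1447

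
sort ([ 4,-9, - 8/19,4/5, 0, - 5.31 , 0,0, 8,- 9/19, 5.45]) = [ - 9, - 5.31,-9/19, - 8/19,0, 0,0,  4/5,4,  5.45  ,  8]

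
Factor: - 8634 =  - 2^1*3^1*1439^1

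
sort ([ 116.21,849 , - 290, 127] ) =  [ - 290, 116.21, 127,849]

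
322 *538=173236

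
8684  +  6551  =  15235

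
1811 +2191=4002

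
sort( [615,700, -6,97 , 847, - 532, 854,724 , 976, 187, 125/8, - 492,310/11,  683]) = [ - 532, - 492, - 6, 125/8,310/11,97, 187 , 615,683,  700,724 , 847,854,976]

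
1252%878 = 374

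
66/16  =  4 + 1/8 = 4.12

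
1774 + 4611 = 6385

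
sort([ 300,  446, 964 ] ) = [ 300,446,964 ] 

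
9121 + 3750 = 12871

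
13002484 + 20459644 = 33462128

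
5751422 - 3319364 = 2432058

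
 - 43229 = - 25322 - 17907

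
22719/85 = 267+24/85 =267.28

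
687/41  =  687/41 = 16.76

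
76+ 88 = 164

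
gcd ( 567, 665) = 7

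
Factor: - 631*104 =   -  65624= -2^3*13^1*631^1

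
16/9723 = 16/9723 = 0.00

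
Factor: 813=3^1*271^1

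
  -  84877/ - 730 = 84877/730 = 116.27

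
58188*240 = 13965120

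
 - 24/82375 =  - 1 + 82351/82375 = - 0.00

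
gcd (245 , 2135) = 35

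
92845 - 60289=32556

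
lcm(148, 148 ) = 148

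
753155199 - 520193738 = 232961461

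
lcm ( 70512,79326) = 634608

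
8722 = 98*89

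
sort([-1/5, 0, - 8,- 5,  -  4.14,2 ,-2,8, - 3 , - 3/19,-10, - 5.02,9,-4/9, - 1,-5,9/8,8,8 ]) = [ - 10,-8 , - 5.02,  -  5, -5,-4.14, -3, - 2, - 1,-4/9 ,-1/5, - 3/19 , 0,9/8,2, 8,  8, 8,9 ]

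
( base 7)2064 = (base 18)24c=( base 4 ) 23130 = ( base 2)1011011100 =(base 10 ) 732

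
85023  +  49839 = 134862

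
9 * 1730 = 15570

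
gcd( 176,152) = 8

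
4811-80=4731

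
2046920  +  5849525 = 7896445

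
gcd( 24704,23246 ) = 2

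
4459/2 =4459/2 = 2229.50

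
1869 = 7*267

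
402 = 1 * 402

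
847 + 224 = 1071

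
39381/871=45  +  186/871  =  45.21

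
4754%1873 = 1008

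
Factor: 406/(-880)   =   - 203/440 = - 2^( - 3)* 5^( - 1 )*7^1*11^(- 1)*29^1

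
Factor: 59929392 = 2^4*3^1 * 1248529^1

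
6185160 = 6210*996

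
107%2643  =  107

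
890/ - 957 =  - 890/957 = - 0.93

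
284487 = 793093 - 508606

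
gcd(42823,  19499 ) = 17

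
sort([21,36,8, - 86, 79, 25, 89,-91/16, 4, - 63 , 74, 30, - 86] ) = [-86,  -  86, - 63, - 91/16, 4,  8 , 21, 25,  30,  36,74,79,89 ] 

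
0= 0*2252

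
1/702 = 1/702 = 0.00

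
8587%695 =247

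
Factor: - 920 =-2^3*5^1*23^1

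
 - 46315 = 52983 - 99298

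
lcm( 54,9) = 54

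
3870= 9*430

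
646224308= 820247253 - 174022945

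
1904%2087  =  1904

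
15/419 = 15/419 = 0.04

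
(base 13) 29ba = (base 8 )13664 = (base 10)6068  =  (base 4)1132310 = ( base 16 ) 17b4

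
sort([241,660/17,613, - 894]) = [ - 894, 660/17, 241,613]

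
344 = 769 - 425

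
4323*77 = 332871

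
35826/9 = 3980 + 2/3 = 3980.67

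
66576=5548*12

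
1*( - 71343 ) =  - 71343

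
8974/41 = 8974/41 = 218.88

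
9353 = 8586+767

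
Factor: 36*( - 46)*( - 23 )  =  2^3*3^2*23^2 = 38088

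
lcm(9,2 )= 18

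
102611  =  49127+53484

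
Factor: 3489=3^1*1163^1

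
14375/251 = 14375/251 = 57.27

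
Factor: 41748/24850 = 2^1*3^1 * 5^ ( - 2)*7^1 = 42/25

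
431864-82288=349576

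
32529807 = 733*44379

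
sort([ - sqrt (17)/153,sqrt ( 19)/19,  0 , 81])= [-sqrt(17 )/153,0,  sqrt( 19 )/19,  81] 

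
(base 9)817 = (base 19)1fi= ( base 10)664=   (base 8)1230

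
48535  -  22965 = 25570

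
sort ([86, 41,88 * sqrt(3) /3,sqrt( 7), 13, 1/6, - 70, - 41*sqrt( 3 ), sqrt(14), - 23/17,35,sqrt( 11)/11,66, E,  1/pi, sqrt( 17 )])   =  [ - 41*sqrt( 3 ),-70,  -  23/17, 1/6 , sqrt( 11)/11, 1/pi,  sqrt(7 ),  E,sqrt(14),  sqrt( 17),  13,35, 41,88*sqrt( 3) /3,66,86 ]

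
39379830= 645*61054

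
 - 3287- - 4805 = 1518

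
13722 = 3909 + 9813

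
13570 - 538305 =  - 524735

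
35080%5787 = 358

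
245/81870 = 49/16374 = 0.00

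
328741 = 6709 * 49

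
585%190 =15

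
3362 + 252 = 3614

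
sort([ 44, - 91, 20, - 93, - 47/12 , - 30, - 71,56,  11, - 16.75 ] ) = [ - 93, -91, - 71, -30 , - 16.75, - 47/12, 11 , 20,  44, 56 ] 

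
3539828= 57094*62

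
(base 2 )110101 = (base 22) 29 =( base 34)1j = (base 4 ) 311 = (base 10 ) 53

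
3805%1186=247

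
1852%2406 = 1852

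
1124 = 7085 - 5961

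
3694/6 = 615 + 2/3 = 615.67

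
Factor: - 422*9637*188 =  - 2^3*23^1 * 47^1 *211^1*419^1  =  - 764561032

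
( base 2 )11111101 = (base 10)253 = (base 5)2003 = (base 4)3331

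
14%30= 14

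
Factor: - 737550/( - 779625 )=298/315 = 2^1*3^( - 2 ) * 5^( - 1)*7^( - 1) * 149^1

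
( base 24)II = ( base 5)3300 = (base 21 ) 109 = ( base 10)450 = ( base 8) 702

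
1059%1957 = 1059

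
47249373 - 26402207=20847166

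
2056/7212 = 514/1803 = 0.29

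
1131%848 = 283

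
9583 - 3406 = 6177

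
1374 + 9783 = 11157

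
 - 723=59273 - 59996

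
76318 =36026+40292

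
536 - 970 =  - 434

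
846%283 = 280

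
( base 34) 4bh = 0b1001110010111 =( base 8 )11627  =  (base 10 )5015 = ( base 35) 43a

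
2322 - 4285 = - 1963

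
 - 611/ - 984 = 611/984 = 0.62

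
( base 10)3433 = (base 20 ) 8BD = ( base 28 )4ah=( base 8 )6551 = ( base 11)2641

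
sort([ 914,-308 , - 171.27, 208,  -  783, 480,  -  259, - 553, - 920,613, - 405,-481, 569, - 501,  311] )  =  [ - 920, - 783,-553, - 501, - 481, - 405, - 308, - 259, - 171.27, 208, 311, 480, 569,613, 914 ] 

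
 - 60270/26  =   - 30135/13  =  -2318.08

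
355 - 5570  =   - 5215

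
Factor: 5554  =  2^1*2777^1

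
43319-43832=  -513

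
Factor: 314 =2^1*157^1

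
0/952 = 0=0.00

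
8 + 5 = 13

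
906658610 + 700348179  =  1607006789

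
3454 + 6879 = 10333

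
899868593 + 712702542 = 1612571135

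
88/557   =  88/557 = 0.16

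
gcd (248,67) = 1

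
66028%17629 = 13141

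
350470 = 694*505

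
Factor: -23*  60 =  - 2^2*3^1 *5^1 * 23^1= - 1380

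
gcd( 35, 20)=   5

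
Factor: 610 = 2^1*5^1*61^1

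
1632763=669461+963302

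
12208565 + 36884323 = 49092888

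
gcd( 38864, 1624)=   56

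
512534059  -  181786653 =330747406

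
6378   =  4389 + 1989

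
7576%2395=391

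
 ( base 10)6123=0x17eb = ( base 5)143443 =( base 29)784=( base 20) F63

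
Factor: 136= 2^3*17^1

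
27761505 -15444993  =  12316512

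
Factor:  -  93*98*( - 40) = 2^4*3^1*5^1*7^2*31^1 = 364560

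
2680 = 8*335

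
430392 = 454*948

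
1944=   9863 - 7919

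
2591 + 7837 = 10428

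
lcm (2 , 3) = 6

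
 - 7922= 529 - 8451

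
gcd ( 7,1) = 1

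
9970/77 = 9970/77 = 129.48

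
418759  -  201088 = 217671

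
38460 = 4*9615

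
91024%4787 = 71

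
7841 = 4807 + 3034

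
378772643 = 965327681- 586555038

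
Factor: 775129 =349^1  *2221^1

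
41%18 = 5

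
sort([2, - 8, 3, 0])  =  [ - 8,  0, 2, 3] 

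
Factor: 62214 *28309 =2^1 * 3^1*10369^1*28309^1 = 1761216126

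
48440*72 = 3487680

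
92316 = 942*98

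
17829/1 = 17829  =  17829.00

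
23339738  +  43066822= 66406560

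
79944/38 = 39972/19 = 2103.79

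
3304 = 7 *472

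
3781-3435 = 346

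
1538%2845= 1538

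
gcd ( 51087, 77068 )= 1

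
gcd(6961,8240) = 1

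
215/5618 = 215/5618 = 0.04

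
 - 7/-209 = 7/209  =  0.03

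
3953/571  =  6 + 527/571=6.92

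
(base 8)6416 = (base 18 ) A5C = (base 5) 101332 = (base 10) 3342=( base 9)4523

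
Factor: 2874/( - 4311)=  -  2/3 = -  2^1*3^( - 1) 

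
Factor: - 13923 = -3^2*7^1*13^1*17^1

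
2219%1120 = 1099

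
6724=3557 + 3167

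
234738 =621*378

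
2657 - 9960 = -7303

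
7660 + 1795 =9455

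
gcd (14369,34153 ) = 1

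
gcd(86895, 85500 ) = 45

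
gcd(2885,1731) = 577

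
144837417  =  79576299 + 65261118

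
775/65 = 155/13 =11.92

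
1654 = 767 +887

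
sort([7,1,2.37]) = [ 1 , 2.37,7]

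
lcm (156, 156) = 156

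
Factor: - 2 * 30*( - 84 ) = 5040 = 2^4*3^2* 5^1*7^1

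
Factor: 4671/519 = 3^2=9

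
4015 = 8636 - 4621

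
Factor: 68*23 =1564 = 2^2*17^1*23^1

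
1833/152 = 12 + 9/152 = 12.06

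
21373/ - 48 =  -  446 + 35/48 = - 445.27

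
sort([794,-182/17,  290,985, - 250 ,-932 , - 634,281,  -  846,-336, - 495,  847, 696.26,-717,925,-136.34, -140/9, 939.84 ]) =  [ - 932,-846,-717, - 634 , - 495,  -  336, - 250,- 136.34, - 140/9,-182/17,281, 290, 696.26, 794  ,  847, 925, 939.84, 985 ] 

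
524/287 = 524/287 = 1.83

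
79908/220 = 363+12/55 = 363.22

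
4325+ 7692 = 12017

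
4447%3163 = 1284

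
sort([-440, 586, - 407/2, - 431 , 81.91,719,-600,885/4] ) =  [ - 600,  -  440, - 431, - 407/2,81.91,885/4,  586,719 ] 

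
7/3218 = 7/3218 = 0.00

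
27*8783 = 237141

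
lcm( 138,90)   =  2070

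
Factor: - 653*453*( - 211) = 62415699  =  3^1*151^1*211^1*653^1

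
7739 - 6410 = 1329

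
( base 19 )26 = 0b101100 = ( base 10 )44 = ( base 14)32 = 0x2c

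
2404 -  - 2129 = 4533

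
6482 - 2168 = 4314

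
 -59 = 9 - 68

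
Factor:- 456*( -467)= 212952 = 2^3*3^1*19^1*467^1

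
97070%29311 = 9137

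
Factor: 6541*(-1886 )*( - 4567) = 2^1*23^1*31^1*41^1*211^1  *  4567^1 = 56340000842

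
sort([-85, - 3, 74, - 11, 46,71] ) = [ - 85 , - 11,  -  3, 46, 71,74]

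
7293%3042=1209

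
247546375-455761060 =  - 208214685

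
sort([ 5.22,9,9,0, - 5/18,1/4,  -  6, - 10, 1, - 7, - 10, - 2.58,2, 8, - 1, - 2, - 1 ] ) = [ - 10, - 10, - 7, - 6, - 2.58, - 2, - 1, - 1, - 5/18, 0,1/4, 1,2,  5.22,  8,9 , 9 ] 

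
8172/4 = 2043 =2043.00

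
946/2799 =946/2799 = 0.34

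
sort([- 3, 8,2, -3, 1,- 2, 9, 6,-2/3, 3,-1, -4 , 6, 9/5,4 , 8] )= [ - 4, - 3, - 3, - 2, - 1, - 2/3, 1, 9/5,2, 3 , 4, 6, 6, 8,8, 9]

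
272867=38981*7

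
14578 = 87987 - 73409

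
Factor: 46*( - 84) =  - 2^3*3^1*7^1*23^1  =  - 3864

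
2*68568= 137136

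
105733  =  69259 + 36474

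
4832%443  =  402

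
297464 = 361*824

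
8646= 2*4323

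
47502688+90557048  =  138059736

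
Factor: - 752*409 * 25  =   - 7689200 = -2^4*5^2 * 47^1 * 409^1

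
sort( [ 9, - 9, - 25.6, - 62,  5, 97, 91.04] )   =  [ - 62, - 25.6, - 9, 5,9,91.04, 97 ]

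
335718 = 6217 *54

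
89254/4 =44627/2 = 22313.50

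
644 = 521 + 123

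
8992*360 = 3237120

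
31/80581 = 31/80581 = 0.00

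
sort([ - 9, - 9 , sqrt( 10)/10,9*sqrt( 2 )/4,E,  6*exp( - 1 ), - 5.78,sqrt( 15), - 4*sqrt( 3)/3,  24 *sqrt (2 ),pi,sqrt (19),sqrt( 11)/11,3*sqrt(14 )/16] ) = [ - 9,  -  9, - 5.78, - 4*sqrt(3 )/3,sqrt (11) /11,sqrt(10 ) /10,3*sqrt( 14)/16 , 6*exp(  -  1) , E , pi, 9*sqrt( 2)/4,  sqrt( 15), sqrt(19),24*sqrt( 2 )]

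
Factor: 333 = 3^2*37^1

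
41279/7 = 5897=5897.00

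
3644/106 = 1822/53 = 34.38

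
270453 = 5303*51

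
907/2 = 907/2 = 453.50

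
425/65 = 85/13=6.54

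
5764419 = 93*61983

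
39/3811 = 39/3811 = 0.01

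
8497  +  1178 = 9675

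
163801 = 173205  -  9404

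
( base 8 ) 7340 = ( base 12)2254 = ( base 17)d30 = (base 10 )3808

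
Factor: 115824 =2^4*3^1*19^1*127^1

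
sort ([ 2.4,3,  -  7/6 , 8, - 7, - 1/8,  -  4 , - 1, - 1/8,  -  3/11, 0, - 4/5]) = [-7, - 4,-7/6, - 1,-4/5 ,  -  3/11,- 1/8 , - 1/8,  0, 2.4,3, 8]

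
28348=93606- 65258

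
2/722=1/361  =  0.00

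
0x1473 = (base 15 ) 1840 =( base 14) 1c9d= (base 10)5235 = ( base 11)3A2A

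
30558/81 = 10186/27 = 377.26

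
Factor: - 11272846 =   -  2^1 * 13^1*433571^1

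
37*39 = 1443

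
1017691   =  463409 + 554282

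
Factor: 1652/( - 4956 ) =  - 1/3  =  - 3^( - 1 ) 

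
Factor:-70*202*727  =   - 10279780 = - 2^2 * 5^1* 7^1*101^1*727^1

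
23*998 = 22954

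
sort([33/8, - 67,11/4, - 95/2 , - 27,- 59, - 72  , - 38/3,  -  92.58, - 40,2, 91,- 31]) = [ - 92.58,-72 , - 67, - 59, - 95/2, - 40, - 31, - 27, - 38/3, 2, 11/4,33/8, 91 ]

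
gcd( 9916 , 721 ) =1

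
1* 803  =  803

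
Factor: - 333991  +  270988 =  - 63003=-3^1 * 21001^1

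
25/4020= 5/804 = 0.01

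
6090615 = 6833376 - 742761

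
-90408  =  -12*7534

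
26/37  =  26/37 = 0.70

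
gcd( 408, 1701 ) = 3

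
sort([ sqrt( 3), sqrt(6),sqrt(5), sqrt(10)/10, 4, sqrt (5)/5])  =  [ sqrt(10 ) /10,  sqrt(5)/5,sqrt( 3), sqrt(5) , sqrt(6), 4 ] 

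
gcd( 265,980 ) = 5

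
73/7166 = 73/7166 = 0.01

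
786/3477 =262/1159 = 0.23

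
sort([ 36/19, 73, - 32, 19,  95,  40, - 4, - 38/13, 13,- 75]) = [-75  , - 32, - 4, - 38/13, 36/19, 13,  19, 40, 73, 95] 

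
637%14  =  7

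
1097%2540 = 1097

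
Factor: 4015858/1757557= 2^1*7^1*11^1*19^ ( - 1)*89^1*293^1*92503^( - 1) 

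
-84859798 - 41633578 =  - 126493376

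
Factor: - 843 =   -  3^1*281^1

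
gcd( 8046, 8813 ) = 1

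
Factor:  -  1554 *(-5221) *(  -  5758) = -46717152972 = - 2^2 *3^1*7^1*23^1*37^1*227^1*2879^1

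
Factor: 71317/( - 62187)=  - 3^(-1 )*19^( - 1)*1091^( - 1)*71317^1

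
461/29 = 15 + 26/29 = 15.90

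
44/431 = 44/431 = 0.10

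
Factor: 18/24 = 2^( - 2) * 3^1  =  3/4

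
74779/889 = 74779/889 = 84.12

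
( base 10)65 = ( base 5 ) 230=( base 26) 2D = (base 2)1000001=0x41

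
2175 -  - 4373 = 6548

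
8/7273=8/7273 = 0.00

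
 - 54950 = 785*( - 70)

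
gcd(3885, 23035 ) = 5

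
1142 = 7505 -6363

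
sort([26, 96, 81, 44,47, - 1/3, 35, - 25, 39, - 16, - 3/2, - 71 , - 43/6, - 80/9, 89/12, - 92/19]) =[ - 71, - 25, - 16, - 80/9, - 43/6, - 92/19, - 3/2, - 1/3,89/12,26,35,39, 44,  47, 81,96 ] 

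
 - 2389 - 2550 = - 4939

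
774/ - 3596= -1+ 1411/1798 = - 0.22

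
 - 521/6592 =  - 1 + 6071/6592 = - 0.08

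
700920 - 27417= 673503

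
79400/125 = 3176/5 = 635.20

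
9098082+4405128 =13503210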